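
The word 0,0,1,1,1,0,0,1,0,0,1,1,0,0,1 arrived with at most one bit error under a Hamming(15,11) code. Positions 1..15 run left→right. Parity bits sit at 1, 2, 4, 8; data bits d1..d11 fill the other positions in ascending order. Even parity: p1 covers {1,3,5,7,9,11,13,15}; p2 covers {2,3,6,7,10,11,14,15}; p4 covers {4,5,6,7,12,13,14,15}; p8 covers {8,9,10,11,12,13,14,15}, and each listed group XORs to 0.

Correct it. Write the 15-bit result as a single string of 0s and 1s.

011110010011001

s1 (pos 1,3,5,7,9,11,13,15): 0⊕1⊕1⊕0⊕0⊕1⊕0⊕1 = 0
s2 (pos 2,3,6,7,10,11,14,15): 0⊕1⊕0⊕0⊕0⊕1⊕0⊕1 = 1
s4 (pos 4,5,6,7,12,13,14,15): 1⊕1⊕0⊕0⊕1⊕0⊕0⊕1 = 0
s8 (pos 8,9,10,11,12,13,14,15): 1⊕0⊕0⊕1⊕1⊕0⊕0⊕1 = 0
Syndrome s8…s1 = 0010 → error at position 2.
Flip position 2: 001110010011001 → 011110010011001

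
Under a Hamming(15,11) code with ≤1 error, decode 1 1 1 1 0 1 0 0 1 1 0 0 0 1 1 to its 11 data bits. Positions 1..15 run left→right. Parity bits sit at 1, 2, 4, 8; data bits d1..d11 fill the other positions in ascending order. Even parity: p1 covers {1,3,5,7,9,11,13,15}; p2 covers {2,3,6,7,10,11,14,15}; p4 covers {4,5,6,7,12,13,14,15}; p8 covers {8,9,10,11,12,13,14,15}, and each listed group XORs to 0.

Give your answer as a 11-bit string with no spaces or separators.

10101100011

s1 (pos 1,3,5,7,9,11,13,15): 1⊕1⊕0⊕0⊕1⊕0⊕0⊕1 = 0
s2 (pos 2,3,6,7,10,11,14,15): 1⊕1⊕1⊕0⊕1⊕0⊕1⊕1 = 0
s4 (pos 4,5,6,7,12,13,14,15): 1⊕0⊕1⊕0⊕0⊕0⊕1⊕1 = 0
s8 (pos 8,9,10,11,12,13,14,15): 0⊕1⊕1⊕0⊕0⊕0⊕1⊕1 = 0
Syndrome s8…s1 = 0000 → no error.
Read data bits from positions 3,5,6,7,9,10,11,12,13,14,15: 10101100011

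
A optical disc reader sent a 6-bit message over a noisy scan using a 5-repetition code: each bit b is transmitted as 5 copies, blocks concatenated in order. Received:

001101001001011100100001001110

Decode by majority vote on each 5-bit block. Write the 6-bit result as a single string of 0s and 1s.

001001

Block 1 (00110): 2 ones → 0
Block 2 (10010): 2 ones → 0
Block 3 (01011): 3 ones → 1
Block 4 (10010): 2 ones → 0
Block 5 (00010): 1 one → 0
Block 6 (01110): 3 ones → 1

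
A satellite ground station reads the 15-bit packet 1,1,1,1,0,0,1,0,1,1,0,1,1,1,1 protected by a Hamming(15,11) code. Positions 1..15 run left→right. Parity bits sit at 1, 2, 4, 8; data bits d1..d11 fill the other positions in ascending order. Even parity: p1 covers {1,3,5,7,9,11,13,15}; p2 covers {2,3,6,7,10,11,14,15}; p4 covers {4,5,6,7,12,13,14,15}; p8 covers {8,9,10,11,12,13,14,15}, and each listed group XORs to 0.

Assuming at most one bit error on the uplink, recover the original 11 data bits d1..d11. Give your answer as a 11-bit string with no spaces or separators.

10011101111

s1 (pos 1,3,5,7,9,11,13,15): 1⊕1⊕0⊕1⊕1⊕0⊕1⊕1 = 0
s2 (pos 2,3,6,7,10,11,14,15): 1⊕1⊕0⊕1⊕1⊕0⊕1⊕1 = 0
s4 (pos 4,5,6,7,12,13,14,15): 1⊕0⊕0⊕1⊕1⊕1⊕1⊕1 = 0
s8 (pos 8,9,10,11,12,13,14,15): 0⊕1⊕1⊕0⊕1⊕1⊕1⊕1 = 0
Syndrome s8…s1 = 0000 → no error.
Read data bits from positions 3,5,6,7,9,10,11,12,13,14,15: 10011101111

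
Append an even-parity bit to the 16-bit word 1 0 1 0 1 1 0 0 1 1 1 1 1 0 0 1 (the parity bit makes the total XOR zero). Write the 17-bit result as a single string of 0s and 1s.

XOR of the 16 data bits: 1⊕0⊕1⊕0⊕1⊕1⊕0⊕0⊕1⊕1⊕1⊕1⊕1⊕0⊕0⊕1 = 0
Parity bit = 0 (so all 17 bits XOR to 0).

10101100111110010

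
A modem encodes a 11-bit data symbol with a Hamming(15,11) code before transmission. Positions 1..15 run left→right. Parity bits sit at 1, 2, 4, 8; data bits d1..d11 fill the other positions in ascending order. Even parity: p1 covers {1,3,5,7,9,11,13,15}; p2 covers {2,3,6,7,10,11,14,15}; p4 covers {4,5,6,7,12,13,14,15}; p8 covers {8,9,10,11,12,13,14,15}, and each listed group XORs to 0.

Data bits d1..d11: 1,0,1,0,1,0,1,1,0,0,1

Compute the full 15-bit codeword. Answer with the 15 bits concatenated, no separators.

Place data at non-parity positions: p1 p2 1 p4 0 1 0 p8 1 0 1 1 0 0 1
p1 (pos 1,3,5,7,9,11,13,15): XOR of data positions = 1⊕0⊕0⊕1⊕1⊕0⊕1 = 0
p2 (pos 2,3,6,7,10,11,14,15): XOR of data positions = 1⊕1⊕0⊕0⊕1⊕0⊕1 = 0
p4 (pos 4,5,6,7,12,13,14,15): XOR of data positions = 0⊕1⊕0⊕1⊕0⊕0⊕1 = 1
p8 (pos 8,9,10,11,12,13,14,15): XOR of data positions = 1⊕0⊕1⊕1⊕0⊕0⊕1 = 0
Codeword: 001101001011001

001101001011001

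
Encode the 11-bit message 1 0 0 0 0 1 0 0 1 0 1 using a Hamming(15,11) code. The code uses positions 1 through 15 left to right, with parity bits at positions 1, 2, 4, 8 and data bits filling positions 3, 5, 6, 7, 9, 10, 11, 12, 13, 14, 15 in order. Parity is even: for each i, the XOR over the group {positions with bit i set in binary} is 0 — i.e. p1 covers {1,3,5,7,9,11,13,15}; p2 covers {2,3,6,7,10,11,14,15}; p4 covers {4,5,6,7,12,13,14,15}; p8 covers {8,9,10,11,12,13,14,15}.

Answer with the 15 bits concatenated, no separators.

111000010100101

Place data at non-parity positions: p1 p2 1 p4 0 0 0 p8 0 1 0 0 1 0 1
p1 (pos 1,3,5,7,9,11,13,15): XOR of data positions = 1⊕0⊕0⊕0⊕0⊕1⊕1 = 1
p2 (pos 2,3,6,7,10,11,14,15): XOR of data positions = 1⊕0⊕0⊕1⊕0⊕0⊕1 = 1
p4 (pos 4,5,6,7,12,13,14,15): XOR of data positions = 0⊕0⊕0⊕0⊕1⊕0⊕1 = 0
p8 (pos 8,9,10,11,12,13,14,15): XOR of data positions = 0⊕1⊕0⊕0⊕1⊕0⊕1 = 1
Codeword: 111000010100101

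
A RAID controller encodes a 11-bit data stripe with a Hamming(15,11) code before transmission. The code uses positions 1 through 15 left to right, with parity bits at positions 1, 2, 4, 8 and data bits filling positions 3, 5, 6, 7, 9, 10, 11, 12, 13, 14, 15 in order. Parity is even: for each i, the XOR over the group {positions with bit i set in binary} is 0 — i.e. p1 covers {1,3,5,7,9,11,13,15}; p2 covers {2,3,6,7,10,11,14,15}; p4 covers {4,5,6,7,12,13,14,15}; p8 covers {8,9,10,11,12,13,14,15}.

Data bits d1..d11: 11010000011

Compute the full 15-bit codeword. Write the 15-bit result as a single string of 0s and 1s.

Place data at non-parity positions: p1 p2 1 p4 1 0 1 p8 0 0 0 0 0 1 1
p1 (pos 1,3,5,7,9,11,13,15): XOR of data positions = 1⊕1⊕1⊕0⊕0⊕0⊕1 = 0
p2 (pos 2,3,6,7,10,11,14,15): XOR of data positions = 1⊕0⊕1⊕0⊕0⊕1⊕1 = 0
p4 (pos 4,5,6,7,12,13,14,15): XOR of data positions = 1⊕0⊕1⊕0⊕0⊕1⊕1 = 0
p8 (pos 8,9,10,11,12,13,14,15): XOR of data positions = 0⊕0⊕0⊕0⊕0⊕1⊕1 = 0
Codeword: 001010100000011

001010100000011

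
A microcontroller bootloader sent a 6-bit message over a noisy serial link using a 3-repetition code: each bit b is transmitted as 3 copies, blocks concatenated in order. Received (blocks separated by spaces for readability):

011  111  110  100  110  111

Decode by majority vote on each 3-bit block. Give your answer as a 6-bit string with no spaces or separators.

Block 1 (011): 2 ones → 1
Block 2 (111): 3 ones → 1
Block 3 (110): 2 ones → 1
Block 4 (100): 1 one → 0
Block 5 (110): 2 ones → 1
Block 6 (111): 3 ones → 1

111011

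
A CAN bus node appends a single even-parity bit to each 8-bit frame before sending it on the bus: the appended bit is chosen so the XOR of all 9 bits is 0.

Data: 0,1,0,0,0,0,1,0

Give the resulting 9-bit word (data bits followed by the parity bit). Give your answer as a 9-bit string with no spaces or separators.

XOR of the 8 data bits: 0⊕1⊕0⊕0⊕0⊕0⊕1⊕0 = 0
Parity bit = 0 (so all 9 bits XOR to 0).

010000100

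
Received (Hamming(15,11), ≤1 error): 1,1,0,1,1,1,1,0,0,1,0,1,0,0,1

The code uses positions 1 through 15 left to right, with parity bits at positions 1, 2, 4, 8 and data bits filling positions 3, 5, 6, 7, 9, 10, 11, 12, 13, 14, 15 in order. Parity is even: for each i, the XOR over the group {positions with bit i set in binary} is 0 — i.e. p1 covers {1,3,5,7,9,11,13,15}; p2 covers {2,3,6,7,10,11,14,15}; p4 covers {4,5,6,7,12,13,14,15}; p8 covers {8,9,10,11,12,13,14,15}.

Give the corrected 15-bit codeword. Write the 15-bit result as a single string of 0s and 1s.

110111100001001

s1 (pos 1,3,5,7,9,11,13,15): 1⊕0⊕1⊕1⊕0⊕0⊕0⊕1 = 0
s2 (pos 2,3,6,7,10,11,14,15): 1⊕0⊕1⊕1⊕1⊕0⊕0⊕1 = 1
s4 (pos 4,5,6,7,12,13,14,15): 1⊕1⊕1⊕1⊕1⊕0⊕0⊕1 = 0
s8 (pos 8,9,10,11,12,13,14,15): 0⊕0⊕1⊕0⊕1⊕0⊕0⊕1 = 1
Syndrome s8…s1 = 1010 → error at position 10.
Flip position 10: 110111100101001 → 110111100001001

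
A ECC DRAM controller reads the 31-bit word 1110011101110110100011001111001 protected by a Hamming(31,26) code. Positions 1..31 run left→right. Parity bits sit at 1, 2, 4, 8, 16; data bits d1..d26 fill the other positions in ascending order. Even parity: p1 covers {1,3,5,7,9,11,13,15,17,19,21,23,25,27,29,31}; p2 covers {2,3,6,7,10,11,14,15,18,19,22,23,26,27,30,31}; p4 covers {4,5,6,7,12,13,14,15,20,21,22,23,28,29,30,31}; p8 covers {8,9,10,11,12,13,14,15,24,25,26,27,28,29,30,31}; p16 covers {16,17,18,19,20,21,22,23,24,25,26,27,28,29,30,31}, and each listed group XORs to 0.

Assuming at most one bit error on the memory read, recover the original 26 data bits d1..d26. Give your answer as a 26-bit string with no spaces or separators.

10110110011100011001111001

s1 (pos 1,3,5,7,9,11,13,15,17,19,21,23,25,27,29,31): 1⊕1⊕0⊕1⊕0⊕1⊕0⊕1⊕1⊕0⊕1⊕0⊕1⊕1⊕0⊕1 = 0
s2 (pos 2,3,6,7,10,11,14,15,18,19,22,23,26,27,30,31): 1⊕1⊕1⊕1⊕1⊕1⊕1⊕1⊕0⊕0⊕1⊕0⊕1⊕1⊕0⊕1 = 0
s4 (pos 4,5,6,7,12,13,14,15,20,21,22,23,28,29,30,31): 0⊕0⊕1⊕1⊕1⊕0⊕1⊕1⊕0⊕1⊕1⊕0⊕1⊕0⊕0⊕1 = 1
s8 (pos 8,9,10,11,12,13,14,15,24,25,26,27,28,29,30,31): 1⊕0⊕1⊕1⊕1⊕0⊕1⊕1⊕0⊕1⊕1⊕1⊕1⊕0⊕0⊕1 = 1
s16 (pos 16,17,18,19,20,21,22,23,24,25,26,27,28,29,30,31): 0⊕1⊕0⊕0⊕0⊕1⊕1⊕0⊕0⊕1⊕1⊕1⊕1⊕0⊕0⊕1 = 0
Syndrome s16…s1 = 01100 → error at position 12.
Flip position 12: 1110011101110110100011001111001 → 1110011101100110100011001111001
Read data bits from positions 3,5,6,7,9,10,11,12,13,14,15,17,18,19,20,21,22,23,24,25,26,27,28,29,30,31: 10110110011100011001111001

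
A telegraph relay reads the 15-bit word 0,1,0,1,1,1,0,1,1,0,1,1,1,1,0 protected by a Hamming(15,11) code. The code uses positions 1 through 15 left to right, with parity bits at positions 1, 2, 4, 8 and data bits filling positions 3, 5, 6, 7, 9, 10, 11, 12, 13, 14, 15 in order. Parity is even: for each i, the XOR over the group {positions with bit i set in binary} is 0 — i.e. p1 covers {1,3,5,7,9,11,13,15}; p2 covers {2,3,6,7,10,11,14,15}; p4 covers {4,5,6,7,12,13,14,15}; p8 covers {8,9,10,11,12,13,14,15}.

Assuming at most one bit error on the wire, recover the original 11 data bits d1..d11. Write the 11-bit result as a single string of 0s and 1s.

s1 (pos 1,3,5,7,9,11,13,15): 0⊕0⊕1⊕0⊕1⊕1⊕1⊕0 = 0
s2 (pos 2,3,6,7,10,11,14,15): 1⊕0⊕1⊕0⊕0⊕1⊕1⊕0 = 0
s4 (pos 4,5,6,7,12,13,14,15): 1⊕1⊕1⊕0⊕1⊕1⊕1⊕0 = 0
s8 (pos 8,9,10,11,12,13,14,15): 1⊕1⊕0⊕1⊕1⊕1⊕1⊕0 = 0
Syndrome s8…s1 = 0000 → no error.
Read data bits from positions 3,5,6,7,9,10,11,12,13,14,15: 01101011110

01101011110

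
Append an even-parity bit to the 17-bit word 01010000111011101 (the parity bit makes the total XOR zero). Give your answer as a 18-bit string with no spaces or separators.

010100001110111011

XOR of the 17 data bits: 0⊕1⊕0⊕1⊕0⊕0⊕0⊕0⊕1⊕1⊕1⊕0⊕1⊕1⊕1⊕0⊕1 = 1
Parity bit = 1 (so all 18 bits XOR to 0).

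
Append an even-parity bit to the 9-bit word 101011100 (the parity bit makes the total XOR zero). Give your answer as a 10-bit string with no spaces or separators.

1010111001

XOR of the 9 data bits: 1⊕0⊕1⊕0⊕1⊕1⊕1⊕0⊕0 = 1
Parity bit = 1 (so all 10 bits XOR to 0).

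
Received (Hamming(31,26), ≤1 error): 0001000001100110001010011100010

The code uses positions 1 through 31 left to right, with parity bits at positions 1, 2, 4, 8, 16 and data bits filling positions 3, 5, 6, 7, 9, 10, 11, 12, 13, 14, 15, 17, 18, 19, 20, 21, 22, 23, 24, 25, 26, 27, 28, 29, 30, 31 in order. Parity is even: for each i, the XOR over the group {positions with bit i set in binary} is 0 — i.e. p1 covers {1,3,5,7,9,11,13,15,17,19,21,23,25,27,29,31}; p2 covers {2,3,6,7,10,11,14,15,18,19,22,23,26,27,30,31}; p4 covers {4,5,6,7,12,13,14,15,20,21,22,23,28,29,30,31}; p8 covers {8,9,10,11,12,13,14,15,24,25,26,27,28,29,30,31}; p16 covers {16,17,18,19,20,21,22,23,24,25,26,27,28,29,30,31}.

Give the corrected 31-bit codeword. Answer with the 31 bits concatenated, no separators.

0001001001100110001010011100010

s1 (pos 1,3,5,7,9,11,13,15,17,19,21,23,25,27,29,31): 0⊕0⊕0⊕0⊕0⊕1⊕0⊕1⊕0⊕1⊕1⊕0⊕1⊕0⊕0⊕0 = 1
s2 (pos 2,3,6,7,10,11,14,15,18,19,22,23,26,27,30,31): 0⊕0⊕0⊕0⊕1⊕1⊕1⊕1⊕0⊕1⊕0⊕0⊕1⊕0⊕1⊕0 = 1
s4 (pos 4,5,6,7,12,13,14,15,20,21,22,23,28,29,30,31): 1⊕0⊕0⊕0⊕0⊕0⊕1⊕1⊕0⊕1⊕0⊕0⊕0⊕0⊕1⊕0 = 1
s8 (pos 8,9,10,11,12,13,14,15,24,25,26,27,28,29,30,31): 0⊕0⊕1⊕1⊕0⊕0⊕1⊕1⊕1⊕1⊕1⊕0⊕0⊕0⊕1⊕0 = 0
s16 (pos 16,17,18,19,20,21,22,23,24,25,26,27,28,29,30,31): 0⊕0⊕0⊕1⊕0⊕1⊕0⊕0⊕1⊕1⊕1⊕0⊕0⊕0⊕1⊕0 = 0
Syndrome s16…s1 = 00111 → error at position 7.
Flip position 7: 0001000001100110001010011100010 → 0001001001100110001010011100010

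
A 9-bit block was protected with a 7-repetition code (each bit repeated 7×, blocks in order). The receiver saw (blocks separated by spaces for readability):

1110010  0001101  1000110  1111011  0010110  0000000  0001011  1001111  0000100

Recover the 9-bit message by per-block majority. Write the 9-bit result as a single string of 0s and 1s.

Block 1 (1110010): 4 ones → 1
Block 2 (0001101): 3 ones → 0
Block 3 (1000110): 3 ones → 0
Block 4 (1111011): 6 ones → 1
Block 5 (0010110): 3 ones → 0
Block 6 (0000000): 0 ones → 0
Block 7 (0001011): 3 ones → 0
Block 8 (1001111): 5 ones → 1
Block 9 (0000100): 1 one → 0

100100010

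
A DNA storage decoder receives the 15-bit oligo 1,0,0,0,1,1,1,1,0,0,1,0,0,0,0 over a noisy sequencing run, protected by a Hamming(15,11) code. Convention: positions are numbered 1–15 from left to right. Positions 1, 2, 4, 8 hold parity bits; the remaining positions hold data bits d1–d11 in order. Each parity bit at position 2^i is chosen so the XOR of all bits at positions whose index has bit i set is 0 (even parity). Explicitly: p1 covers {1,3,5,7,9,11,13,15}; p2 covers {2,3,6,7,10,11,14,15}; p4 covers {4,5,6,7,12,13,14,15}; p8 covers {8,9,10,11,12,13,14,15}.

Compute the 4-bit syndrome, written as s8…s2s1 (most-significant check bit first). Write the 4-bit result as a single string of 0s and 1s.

0110

s1 (pos 1,3,5,7,9,11,13,15): 1⊕0⊕1⊕1⊕0⊕1⊕0⊕0 = 0
s2 (pos 2,3,6,7,10,11,14,15): 0⊕0⊕1⊕1⊕0⊕1⊕0⊕0 = 1
s4 (pos 4,5,6,7,12,13,14,15): 0⊕1⊕1⊕1⊕0⊕0⊕0⊕0 = 1
s8 (pos 8,9,10,11,12,13,14,15): 1⊕0⊕0⊕1⊕0⊕0⊕0⊕0 = 0
Syndrome s8…s1 = 0110 → error at position 6.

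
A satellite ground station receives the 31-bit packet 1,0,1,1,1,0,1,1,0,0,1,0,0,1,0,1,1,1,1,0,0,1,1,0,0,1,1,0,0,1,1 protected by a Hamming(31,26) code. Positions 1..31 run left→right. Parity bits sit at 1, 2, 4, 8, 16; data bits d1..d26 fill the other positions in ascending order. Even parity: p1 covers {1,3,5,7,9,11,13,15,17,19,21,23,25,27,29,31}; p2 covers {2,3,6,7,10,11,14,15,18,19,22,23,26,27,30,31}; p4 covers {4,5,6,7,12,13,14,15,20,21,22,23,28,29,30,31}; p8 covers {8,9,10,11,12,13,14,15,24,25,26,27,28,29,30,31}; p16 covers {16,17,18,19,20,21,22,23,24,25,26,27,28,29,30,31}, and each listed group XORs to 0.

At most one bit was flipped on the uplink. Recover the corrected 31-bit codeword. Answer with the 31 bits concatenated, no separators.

1011101000100101111001100110011

s1 (pos 1,3,5,7,9,11,13,15,17,19,21,23,25,27,29,31): 1⊕1⊕1⊕1⊕0⊕1⊕0⊕0⊕1⊕1⊕0⊕1⊕0⊕1⊕0⊕1 = 0
s2 (pos 2,3,6,7,10,11,14,15,18,19,22,23,26,27,30,31): 0⊕1⊕0⊕1⊕0⊕1⊕1⊕0⊕1⊕1⊕1⊕1⊕1⊕1⊕1⊕1 = 0
s4 (pos 4,5,6,7,12,13,14,15,20,21,22,23,28,29,30,31): 1⊕1⊕0⊕1⊕0⊕0⊕1⊕0⊕0⊕0⊕1⊕1⊕0⊕0⊕1⊕1 = 0
s8 (pos 8,9,10,11,12,13,14,15,24,25,26,27,28,29,30,31): 1⊕0⊕0⊕1⊕0⊕0⊕1⊕0⊕0⊕0⊕1⊕1⊕0⊕0⊕1⊕1 = 1
s16 (pos 16,17,18,19,20,21,22,23,24,25,26,27,28,29,30,31): 1⊕1⊕1⊕1⊕0⊕0⊕1⊕1⊕0⊕0⊕1⊕1⊕0⊕0⊕1⊕1 = 0
Syndrome s16…s1 = 01000 → error at position 8.
Flip position 8: 1011101100100101111001100110011 → 1011101000100101111001100110011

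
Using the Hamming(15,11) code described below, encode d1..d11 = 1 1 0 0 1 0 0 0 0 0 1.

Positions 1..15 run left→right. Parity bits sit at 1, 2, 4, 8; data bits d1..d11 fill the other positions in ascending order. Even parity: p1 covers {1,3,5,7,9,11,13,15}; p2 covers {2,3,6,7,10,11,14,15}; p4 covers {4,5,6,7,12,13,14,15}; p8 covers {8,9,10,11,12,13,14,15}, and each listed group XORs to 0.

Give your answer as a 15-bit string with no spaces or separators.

001010001000001

Place data at non-parity positions: p1 p2 1 p4 1 0 0 p8 1 0 0 0 0 0 1
p1 (pos 1,3,5,7,9,11,13,15): XOR of data positions = 1⊕1⊕0⊕1⊕0⊕0⊕1 = 0
p2 (pos 2,3,6,7,10,11,14,15): XOR of data positions = 1⊕0⊕0⊕0⊕0⊕0⊕1 = 0
p4 (pos 4,5,6,7,12,13,14,15): XOR of data positions = 1⊕0⊕0⊕0⊕0⊕0⊕1 = 0
p8 (pos 8,9,10,11,12,13,14,15): XOR of data positions = 1⊕0⊕0⊕0⊕0⊕0⊕1 = 0
Codeword: 001010001000001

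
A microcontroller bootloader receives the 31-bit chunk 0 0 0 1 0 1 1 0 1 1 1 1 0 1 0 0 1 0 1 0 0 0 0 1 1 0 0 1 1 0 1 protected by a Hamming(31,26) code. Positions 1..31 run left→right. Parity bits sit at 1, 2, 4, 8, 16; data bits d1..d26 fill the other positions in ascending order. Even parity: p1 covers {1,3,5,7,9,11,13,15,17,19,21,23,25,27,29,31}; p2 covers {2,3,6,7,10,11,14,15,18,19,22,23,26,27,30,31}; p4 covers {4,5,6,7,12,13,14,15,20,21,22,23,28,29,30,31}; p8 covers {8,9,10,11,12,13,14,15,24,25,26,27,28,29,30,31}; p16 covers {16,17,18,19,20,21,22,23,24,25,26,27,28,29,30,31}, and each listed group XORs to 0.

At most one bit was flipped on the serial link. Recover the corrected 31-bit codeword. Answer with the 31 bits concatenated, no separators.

0001011011110100111000011001101

s1 (pos 1,3,5,7,9,11,13,15,17,19,21,23,25,27,29,31): 0⊕0⊕0⊕1⊕1⊕1⊕0⊕0⊕1⊕1⊕0⊕0⊕1⊕0⊕1⊕1 = 0
s2 (pos 2,3,6,7,10,11,14,15,18,19,22,23,26,27,30,31): 0⊕0⊕1⊕1⊕1⊕1⊕1⊕0⊕0⊕1⊕0⊕0⊕0⊕0⊕0⊕1 = 1
s4 (pos 4,5,6,7,12,13,14,15,20,21,22,23,28,29,30,31): 1⊕0⊕1⊕1⊕1⊕0⊕1⊕0⊕0⊕0⊕0⊕0⊕1⊕1⊕0⊕1 = 0
s8 (pos 8,9,10,11,12,13,14,15,24,25,26,27,28,29,30,31): 0⊕1⊕1⊕1⊕1⊕0⊕1⊕0⊕1⊕1⊕0⊕0⊕1⊕1⊕0⊕1 = 0
s16 (pos 16,17,18,19,20,21,22,23,24,25,26,27,28,29,30,31): 0⊕1⊕0⊕1⊕0⊕0⊕0⊕0⊕1⊕1⊕0⊕0⊕1⊕1⊕0⊕1 = 1
Syndrome s16…s1 = 10010 → error at position 18.
Flip position 18: 0001011011110100101000011001101 → 0001011011110100111000011001101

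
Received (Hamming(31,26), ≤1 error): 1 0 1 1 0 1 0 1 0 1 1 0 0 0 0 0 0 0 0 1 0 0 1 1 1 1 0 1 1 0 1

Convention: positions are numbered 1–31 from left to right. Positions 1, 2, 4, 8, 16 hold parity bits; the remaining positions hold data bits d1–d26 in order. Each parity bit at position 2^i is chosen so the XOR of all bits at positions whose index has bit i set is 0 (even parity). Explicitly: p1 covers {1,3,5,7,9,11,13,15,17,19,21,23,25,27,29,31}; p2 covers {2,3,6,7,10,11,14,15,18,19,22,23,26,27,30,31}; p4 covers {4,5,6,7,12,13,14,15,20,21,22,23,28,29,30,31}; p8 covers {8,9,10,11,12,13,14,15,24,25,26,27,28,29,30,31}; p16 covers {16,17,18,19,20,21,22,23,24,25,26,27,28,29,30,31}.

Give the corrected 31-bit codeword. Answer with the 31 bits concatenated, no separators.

1011010101100010000100111101101

s1 (pos 1,3,5,7,9,11,13,15,17,19,21,23,25,27,29,31): 1⊕1⊕0⊕0⊕0⊕1⊕0⊕0⊕0⊕0⊕0⊕1⊕1⊕0⊕1⊕1 = 1
s2 (pos 2,3,6,7,10,11,14,15,18,19,22,23,26,27,30,31): 0⊕1⊕1⊕0⊕1⊕1⊕0⊕0⊕0⊕0⊕0⊕1⊕1⊕0⊕0⊕1 = 1
s4 (pos 4,5,6,7,12,13,14,15,20,21,22,23,28,29,30,31): 1⊕0⊕1⊕0⊕0⊕0⊕0⊕0⊕1⊕0⊕0⊕1⊕1⊕1⊕0⊕1 = 1
s8 (pos 8,9,10,11,12,13,14,15,24,25,26,27,28,29,30,31): 1⊕0⊕1⊕1⊕0⊕0⊕0⊕0⊕1⊕1⊕1⊕0⊕1⊕1⊕0⊕1 = 1
s16 (pos 16,17,18,19,20,21,22,23,24,25,26,27,28,29,30,31): 0⊕0⊕0⊕0⊕1⊕0⊕0⊕1⊕1⊕1⊕1⊕0⊕1⊕1⊕0⊕1 = 0
Syndrome s16…s1 = 01111 → error at position 15.
Flip position 15: 1011010101100000000100111101101 → 1011010101100010000100111101101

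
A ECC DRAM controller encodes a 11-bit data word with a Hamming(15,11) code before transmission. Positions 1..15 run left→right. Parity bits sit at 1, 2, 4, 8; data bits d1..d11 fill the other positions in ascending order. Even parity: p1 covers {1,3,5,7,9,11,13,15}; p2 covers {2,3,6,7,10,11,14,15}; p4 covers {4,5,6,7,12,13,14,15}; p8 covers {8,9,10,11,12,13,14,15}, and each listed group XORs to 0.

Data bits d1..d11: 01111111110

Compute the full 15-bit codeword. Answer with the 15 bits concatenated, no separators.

110011101111110

Place data at non-parity positions: p1 p2 0 p4 1 1 1 p8 1 1 1 1 1 1 0
p1 (pos 1,3,5,7,9,11,13,15): XOR of data positions = 0⊕1⊕1⊕1⊕1⊕1⊕0 = 1
p2 (pos 2,3,6,7,10,11,14,15): XOR of data positions = 0⊕1⊕1⊕1⊕1⊕1⊕0 = 1
p4 (pos 4,5,6,7,12,13,14,15): XOR of data positions = 1⊕1⊕1⊕1⊕1⊕1⊕0 = 0
p8 (pos 8,9,10,11,12,13,14,15): XOR of data positions = 1⊕1⊕1⊕1⊕1⊕1⊕0 = 0
Codeword: 110011101111110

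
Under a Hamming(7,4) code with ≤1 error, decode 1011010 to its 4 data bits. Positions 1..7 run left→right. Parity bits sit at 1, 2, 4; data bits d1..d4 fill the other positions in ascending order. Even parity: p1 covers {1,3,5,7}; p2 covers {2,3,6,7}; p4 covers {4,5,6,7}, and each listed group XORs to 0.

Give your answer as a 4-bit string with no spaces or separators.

1010

s1 (pos 1,3,5,7): 1⊕1⊕0⊕0 = 0
s2 (pos 2,3,6,7): 0⊕1⊕1⊕0 = 0
s4 (pos 4,5,6,7): 1⊕0⊕1⊕0 = 0
Syndrome s4…s1 = 000 → no error.
Read data bits from positions 3,5,6,7: 1010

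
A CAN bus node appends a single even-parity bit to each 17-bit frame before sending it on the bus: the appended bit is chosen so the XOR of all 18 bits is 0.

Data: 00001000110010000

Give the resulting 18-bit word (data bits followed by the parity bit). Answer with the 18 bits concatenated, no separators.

000010001100100000

XOR of the 17 data bits: 0⊕0⊕0⊕0⊕1⊕0⊕0⊕0⊕1⊕1⊕0⊕0⊕1⊕0⊕0⊕0⊕0 = 0
Parity bit = 0 (so all 18 bits XOR to 0).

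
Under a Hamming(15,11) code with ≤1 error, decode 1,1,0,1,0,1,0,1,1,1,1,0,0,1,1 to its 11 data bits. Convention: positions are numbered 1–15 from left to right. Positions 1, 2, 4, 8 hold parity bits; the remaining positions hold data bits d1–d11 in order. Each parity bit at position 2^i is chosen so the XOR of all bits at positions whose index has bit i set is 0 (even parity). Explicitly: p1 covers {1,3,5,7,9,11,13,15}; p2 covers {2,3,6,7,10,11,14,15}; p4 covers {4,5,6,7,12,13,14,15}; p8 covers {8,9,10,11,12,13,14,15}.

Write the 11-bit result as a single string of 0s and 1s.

00101110011

s1 (pos 1,3,5,7,9,11,13,15): 1⊕0⊕0⊕0⊕1⊕1⊕0⊕1 = 0
s2 (pos 2,3,6,7,10,11,14,15): 1⊕0⊕1⊕0⊕1⊕1⊕1⊕1 = 0
s4 (pos 4,5,6,7,12,13,14,15): 1⊕0⊕1⊕0⊕0⊕0⊕1⊕1 = 0
s8 (pos 8,9,10,11,12,13,14,15): 1⊕1⊕1⊕1⊕0⊕0⊕1⊕1 = 0
Syndrome s8…s1 = 0000 → no error.
Read data bits from positions 3,5,6,7,9,10,11,12,13,14,15: 00101110011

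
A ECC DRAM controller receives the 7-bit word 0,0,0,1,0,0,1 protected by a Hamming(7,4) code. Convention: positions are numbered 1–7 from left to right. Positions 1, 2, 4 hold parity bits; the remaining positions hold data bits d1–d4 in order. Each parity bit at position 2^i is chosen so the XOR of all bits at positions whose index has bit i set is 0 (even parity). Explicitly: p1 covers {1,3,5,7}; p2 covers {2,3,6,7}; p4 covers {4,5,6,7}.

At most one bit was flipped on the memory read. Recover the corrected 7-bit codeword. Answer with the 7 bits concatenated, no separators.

0011001

s1 (pos 1,3,5,7): 0⊕0⊕0⊕1 = 1
s2 (pos 2,3,6,7): 0⊕0⊕0⊕1 = 1
s4 (pos 4,5,6,7): 1⊕0⊕0⊕1 = 0
Syndrome s4…s1 = 011 → error at position 3.
Flip position 3: 0001001 → 0011001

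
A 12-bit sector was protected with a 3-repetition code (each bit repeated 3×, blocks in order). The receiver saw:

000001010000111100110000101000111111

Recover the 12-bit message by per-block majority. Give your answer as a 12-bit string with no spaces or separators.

000010101011

Block 1 (000): 0 ones → 0
Block 2 (001): 1 one → 0
Block 3 (010): 1 one → 0
Block 4 (000): 0 ones → 0
Block 5 (111): 3 ones → 1
Block 6 (100): 1 one → 0
Block 7 (110): 2 ones → 1
Block 8 (000): 0 ones → 0
Block 9 (101): 2 ones → 1
Block 10 (000): 0 ones → 0
Block 11 (111): 3 ones → 1
Block 12 (111): 3 ones → 1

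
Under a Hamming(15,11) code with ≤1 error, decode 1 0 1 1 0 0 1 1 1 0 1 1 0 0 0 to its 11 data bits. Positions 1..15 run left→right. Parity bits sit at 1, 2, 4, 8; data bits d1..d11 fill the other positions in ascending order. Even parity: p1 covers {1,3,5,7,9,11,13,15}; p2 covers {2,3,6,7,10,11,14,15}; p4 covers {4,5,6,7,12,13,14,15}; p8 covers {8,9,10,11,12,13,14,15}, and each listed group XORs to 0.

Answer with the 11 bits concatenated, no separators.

10001011000

s1 (pos 1,3,5,7,9,11,13,15): 1⊕1⊕0⊕1⊕1⊕1⊕0⊕0 = 1
s2 (pos 2,3,6,7,10,11,14,15): 0⊕1⊕0⊕1⊕0⊕1⊕0⊕0 = 1
s4 (pos 4,5,6,7,12,13,14,15): 1⊕0⊕0⊕1⊕1⊕0⊕0⊕0 = 1
s8 (pos 8,9,10,11,12,13,14,15): 1⊕1⊕0⊕1⊕1⊕0⊕0⊕0 = 0
Syndrome s8…s1 = 0111 → error at position 7.
Flip position 7: 101100111011000 → 101100011011000
Read data bits from positions 3,5,6,7,9,10,11,12,13,14,15: 10001011000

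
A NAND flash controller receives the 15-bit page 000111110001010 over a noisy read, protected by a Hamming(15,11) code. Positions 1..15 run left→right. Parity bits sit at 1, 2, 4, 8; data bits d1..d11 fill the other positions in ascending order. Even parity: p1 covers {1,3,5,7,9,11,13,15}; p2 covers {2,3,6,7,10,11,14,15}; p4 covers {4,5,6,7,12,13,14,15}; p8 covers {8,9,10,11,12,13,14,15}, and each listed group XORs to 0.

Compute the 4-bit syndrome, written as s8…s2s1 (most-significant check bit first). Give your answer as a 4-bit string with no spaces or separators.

s1 (pos 1,3,5,7,9,11,13,15): 0⊕0⊕1⊕1⊕0⊕0⊕0⊕0 = 0
s2 (pos 2,3,6,7,10,11,14,15): 0⊕0⊕1⊕1⊕0⊕0⊕1⊕0 = 1
s4 (pos 4,5,6,7,12,13,14,15): 1⊕1⊕1⊕1⊕1⊕0⊕1⊕0 = 0
s8 (pos 8,9,10,11,12,13,14,15): 1⊕0⊕0⊕0⊕1⊕0⊕1⊕0 = 1
Syndrome s8…s1 = 1010 → error at position 10.

1010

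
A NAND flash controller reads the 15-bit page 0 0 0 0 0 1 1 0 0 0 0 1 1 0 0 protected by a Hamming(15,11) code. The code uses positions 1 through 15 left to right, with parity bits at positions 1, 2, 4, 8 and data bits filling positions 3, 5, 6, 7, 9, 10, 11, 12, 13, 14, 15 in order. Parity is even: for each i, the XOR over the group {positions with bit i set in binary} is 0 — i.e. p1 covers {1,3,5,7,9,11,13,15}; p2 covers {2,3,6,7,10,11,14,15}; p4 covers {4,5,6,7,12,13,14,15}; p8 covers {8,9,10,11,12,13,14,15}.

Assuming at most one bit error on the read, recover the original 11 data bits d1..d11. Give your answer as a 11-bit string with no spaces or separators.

00110001100

s1 (pos 1,3,5,7,9,11,13,15): 0⊕0⊕0⊕1⊕0⊕0⊕1⊕0 = 0
s2 (pos 2,3,6,7,10,11,14,15): 0⊕0⊕1⊕1⊕0⊕0⊕0⊕0 = 0
s4 (pos 4,5,6,7,12,13,14,15): 0⊕0⊕1⊕1⊕1⊕1⊕0⊕0 = 0
s8 (pos 8,9,10,11,12,13,14,15): 0⊕0⊕0⊕0⊕1⊕1⊕0⊕0 = 0
Syndrome s8…s1 = 0000 → no error.
Read data bits from positions 3,5,6,7,9,10,11,12,13,14,15: 00110001100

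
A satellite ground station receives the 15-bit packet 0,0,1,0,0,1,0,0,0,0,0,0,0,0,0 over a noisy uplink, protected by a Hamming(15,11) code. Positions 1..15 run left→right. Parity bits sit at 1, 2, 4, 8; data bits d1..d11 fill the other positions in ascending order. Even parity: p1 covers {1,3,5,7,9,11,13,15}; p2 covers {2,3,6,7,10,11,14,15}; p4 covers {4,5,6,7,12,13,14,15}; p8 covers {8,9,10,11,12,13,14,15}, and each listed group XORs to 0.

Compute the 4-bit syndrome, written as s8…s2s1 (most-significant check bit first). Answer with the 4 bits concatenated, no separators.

0101

s1 (pos 1,3,5,7,9,11,13,15): 0⊕1⊕0⊕0⊕0⊕0⊕0⊕0 = 1
s2 (pos 2,3,6,7,10,11,14,15): 0⊕1⊕1⊕0⊕0⊕0⊕0⊕0 = 0
s4 (pos 4,5,6,7,12,13,14,15): 0⊕0⊕1⊕0⊕0⊕0⊕0⊕0 = 1
s8 (pos 8,9,10,11,12,13,14,15): 0⊕0⊕0⊕0⊕0⊕0⊕0⊕0 = 0
Syndrome s8…s1 = 0101 → error at position 5.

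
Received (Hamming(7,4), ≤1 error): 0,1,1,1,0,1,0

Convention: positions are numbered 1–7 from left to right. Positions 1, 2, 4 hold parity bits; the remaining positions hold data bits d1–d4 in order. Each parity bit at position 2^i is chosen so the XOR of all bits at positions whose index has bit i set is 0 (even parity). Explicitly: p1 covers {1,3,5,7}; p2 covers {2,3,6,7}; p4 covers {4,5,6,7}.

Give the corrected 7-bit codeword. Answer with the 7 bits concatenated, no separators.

0101010

s1 (pos 1,3,5,7): 0⊕1⊕0⊕0 = 1
s2 (pos 2,3,6,7): 1⊕1⊕1⊕0 = 1
s4 (pos 4,5,6,7): 1⊕0⊕1⊕0 = 0
Syndrome s4…s1 = 011 → error at position 3.
Flip position 3: 0111010 → 0101010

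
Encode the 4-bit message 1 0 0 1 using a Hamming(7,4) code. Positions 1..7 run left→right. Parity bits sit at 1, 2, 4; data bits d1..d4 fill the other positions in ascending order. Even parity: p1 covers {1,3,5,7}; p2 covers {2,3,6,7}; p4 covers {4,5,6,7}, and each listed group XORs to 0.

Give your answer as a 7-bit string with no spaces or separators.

Place data at non-parity positions: p1 p2 1 p4 0 0 1
p1 (pos 1,3,5,7): XOR of data positions = 1⊕0⊕1 = 0
p2 (pos 2,3,6,7): XOR of data positions = 1⊕0⊕1 = 0
p4 (pos 4,5,6,7): XOR of data positions = 0⊕0⊕1 = 1
Codeword: 0011001

0011001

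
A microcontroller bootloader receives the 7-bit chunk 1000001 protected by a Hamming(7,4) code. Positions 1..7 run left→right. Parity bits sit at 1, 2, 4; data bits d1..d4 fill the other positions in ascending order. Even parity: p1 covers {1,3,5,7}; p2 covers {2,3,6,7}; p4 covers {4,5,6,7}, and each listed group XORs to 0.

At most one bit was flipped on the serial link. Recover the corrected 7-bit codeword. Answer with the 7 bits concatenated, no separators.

1000011

s1 (pos 1,3,5,7): 1⊕0⊕0⊕1 = 0
s2 (pos 2,3,6,7): 0⊕0⊕0⊕1 = 1
s4 (pos 4,5,6,7): 0⊕0⊕0⊕1 = 1
Syndrome s4…s1 = 110 → error at position 6.
Flip position 6: 1000001 → 1000011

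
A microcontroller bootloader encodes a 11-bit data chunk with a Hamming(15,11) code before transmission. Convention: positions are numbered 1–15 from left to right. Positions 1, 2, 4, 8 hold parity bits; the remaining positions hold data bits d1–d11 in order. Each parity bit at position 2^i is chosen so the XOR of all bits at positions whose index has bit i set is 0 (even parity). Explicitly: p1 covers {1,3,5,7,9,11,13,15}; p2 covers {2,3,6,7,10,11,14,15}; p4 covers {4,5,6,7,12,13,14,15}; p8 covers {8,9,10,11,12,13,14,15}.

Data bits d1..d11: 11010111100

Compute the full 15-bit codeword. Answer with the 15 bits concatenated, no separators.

101010100111100

Place data at non-parity positions: p1 p2 1 p4 1 0 1 p8 0 1 1 1 1 0 0
p1 (pos 1,3,5,7,9,11,13,15): XOR of data positions = 1⊕1⊕1⊕0⊕1⊕1⊕0 = 1
p2 (pos 2,3,6,7,10,11,14,15): XOR of data positions = 1⊕0⊕1⊕1⊕1⊕0⊕0 = 0
p4 (pos 4,5,6,7,12,13,14,15): XOR of data positions = 1⊕0⊕1⊕1⊕1⊕0⊕0 = 0
p8 (pos 8,9,10,11,12,13,14,15): XOR of data positions = 0⊕1⊕1⊕1⊕1⊕0⊕0 = 0
Codeword: 101010100111100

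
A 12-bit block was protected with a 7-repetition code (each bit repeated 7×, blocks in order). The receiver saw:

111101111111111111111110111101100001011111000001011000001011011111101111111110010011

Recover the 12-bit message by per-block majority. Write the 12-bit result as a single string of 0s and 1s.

111101001110

Block 1 (1111011): 6 ones → 1
Block 2 (1111111): 7 ones → 1
Block 3 (1111111): 7 ones → 1
Block 4 (1101111): 6 ones → 1
Block 5 (0110000): 2 ones → 0
Block 6 (1011111): 6 ones → 1
Block 7 (0000010): 1 one → 0
Block 8 (1100000): 2 ones → 0
Block 9 (1011011): 5 ones → 1
Block 10 (1111011): 6 ones → 1
Block 11 (1111111): 7 ones → 1
Block 12 (0010011): 3 ones → 0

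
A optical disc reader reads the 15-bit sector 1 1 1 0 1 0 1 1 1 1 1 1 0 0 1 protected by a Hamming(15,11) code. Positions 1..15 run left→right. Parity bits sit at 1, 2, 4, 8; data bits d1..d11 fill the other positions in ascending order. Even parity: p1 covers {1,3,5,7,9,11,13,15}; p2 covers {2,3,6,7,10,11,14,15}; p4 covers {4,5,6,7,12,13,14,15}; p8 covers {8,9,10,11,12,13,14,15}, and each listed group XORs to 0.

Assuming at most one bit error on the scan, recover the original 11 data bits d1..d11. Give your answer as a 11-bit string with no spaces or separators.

11011111001

s1 (pos 1,3,5,7,9,11,13,15): 1⊕1⊕1⊕1⊕1⊕1⊕0⊕1 = 1
s2 (pos 2,3,6,7,10,11,14,15): 1⊕1⊕0⊕1⊕1⊕1⊕0⊕1 = 0
s4 (pos 4,5,6,7,12,13,14,15): 0⊕1⊕0⊕1⊕1⊕0⊕0⊕1 = 0
s8 (pos 8,9,10,11,12,13,14,15): 1⊕1⊕1⊕1⊕1⊕0⊕0⊕1 = 0
Syndrome s8…s1 = 0001 → error at position 1.
Flip position 1: 111010111111001 → 011010111111001
Read data bits from positions 3,5,6,7,9,10,11,12,13,14,15: 11011111001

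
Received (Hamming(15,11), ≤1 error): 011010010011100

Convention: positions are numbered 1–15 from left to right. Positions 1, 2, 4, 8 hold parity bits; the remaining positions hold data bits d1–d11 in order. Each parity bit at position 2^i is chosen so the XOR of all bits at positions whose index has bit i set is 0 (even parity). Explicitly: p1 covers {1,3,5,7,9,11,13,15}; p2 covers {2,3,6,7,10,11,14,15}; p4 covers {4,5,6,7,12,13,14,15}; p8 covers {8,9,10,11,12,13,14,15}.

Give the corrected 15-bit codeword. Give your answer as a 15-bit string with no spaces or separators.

011011010011100

s1 (pos 1,3,5,7,9,11,13,15): 0⊕1⊕1⊕0⊕0⊕1⊕1⊕0 = 0
s2 (pos 2,3,6,7,10,11,14,15): 1⊕1⊕0⊕0⊕0⊕1⊕0⊕0 = 1
s4 (pos 4,5,6,7,12,13,14,15): 0⊕1⊕0⊕0⊕1⊕1⊕0⊕0 = 1
s8 (pos 8,9,10,11,12,13,14,15): 1⊕0⊕0⊕1⊕1⊕1⊕0⊕0 = 0
Syndrome s8…s1 = 0110 → error at position 6.
Flip position 6: 011010010011100 → 011011010011100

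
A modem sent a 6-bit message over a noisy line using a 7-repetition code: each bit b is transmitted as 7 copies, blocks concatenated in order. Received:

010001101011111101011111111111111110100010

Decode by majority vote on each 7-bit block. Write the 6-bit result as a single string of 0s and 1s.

Block 1 (0100011): 3 ones → 0
Block 2 (0101111): 5 ones → 1
Block 3 (1101011): 5 ones → 1
Block 4 (1111111): 7 ones → 1
Block 5 (1111111): 7 ones → 1
Block 6 (0100010): 2 ones → 0

011110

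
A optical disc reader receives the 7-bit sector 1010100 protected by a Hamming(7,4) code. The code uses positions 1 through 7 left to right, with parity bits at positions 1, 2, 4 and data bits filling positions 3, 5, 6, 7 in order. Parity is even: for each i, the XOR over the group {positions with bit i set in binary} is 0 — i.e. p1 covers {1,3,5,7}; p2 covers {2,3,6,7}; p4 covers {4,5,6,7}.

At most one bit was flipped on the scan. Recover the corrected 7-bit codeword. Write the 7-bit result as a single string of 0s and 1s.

s1 (pos 1,3,5,7): 1⊕1⊕1⊕0 = 1
s2 (pos 2,3,6,7): 0⊕1⊕0⊕0 = 1
s4 (pos 4,5,6,7): 0⊕1⊕0⊕0 = 1
Syndrome s4…s1 = 111 → error at position 7.
Flip position 7: 1010100 → 1010101

1010101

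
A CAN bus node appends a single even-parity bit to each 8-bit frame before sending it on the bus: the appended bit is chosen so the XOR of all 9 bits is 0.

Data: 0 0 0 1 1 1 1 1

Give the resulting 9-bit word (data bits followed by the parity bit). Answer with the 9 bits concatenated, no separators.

000111111

XOR of the 8 data bits: 0⊕0⊕0⊕1⊕1⊕1⊕1⊕1 = 1
Parity bit = 1 (so all 9 bits XOR to 0).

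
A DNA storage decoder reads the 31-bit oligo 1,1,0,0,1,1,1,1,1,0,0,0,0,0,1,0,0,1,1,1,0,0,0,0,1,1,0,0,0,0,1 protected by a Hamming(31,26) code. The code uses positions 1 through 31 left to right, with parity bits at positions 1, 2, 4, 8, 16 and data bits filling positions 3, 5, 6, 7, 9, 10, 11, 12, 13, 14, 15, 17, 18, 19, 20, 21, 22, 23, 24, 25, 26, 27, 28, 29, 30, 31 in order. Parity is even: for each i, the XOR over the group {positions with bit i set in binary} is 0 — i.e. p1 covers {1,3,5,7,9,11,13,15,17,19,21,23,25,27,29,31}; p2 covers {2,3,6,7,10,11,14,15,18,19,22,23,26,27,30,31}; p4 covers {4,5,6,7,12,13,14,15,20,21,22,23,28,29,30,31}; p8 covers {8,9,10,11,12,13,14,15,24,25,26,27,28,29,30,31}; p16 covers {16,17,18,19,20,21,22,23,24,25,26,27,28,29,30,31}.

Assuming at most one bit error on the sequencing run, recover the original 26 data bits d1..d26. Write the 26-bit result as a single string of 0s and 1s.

01111000001011100001100001

s1 (pos 1,3,5,7,9,11,13,15,17,19,21,23,25,27,29,31): 1⊕0⊕1⊕1⊕1⊕0⊕0⊕1⊕0⊕1⊕0⊕0⊕1⊕0⊕0⊕1 = 0
s2 (pos 2,3,6,7,10,11,14,15,18,19,22,23,26,27,30,31): 1⊕0⊕1⊕1⊕0⊕0⊕0⊕1⊕1⊕1⊕0⊕0⊕1⊕0⊕0⊕1 = 0
s4 (pos 4,5,6,7,12,13,14,15,20,21,22,23,28,29,30,31): 0⊕1⊕1⊕1⊕0⊕0⊕0⊕1⊕1⊕0⊕0⊕0⊕0⊕0⊕0⊕1 = 0
s8 (pos 8,9,10,11,12,13,14,15,24,25,26,27,28,29,30,31): 1⊕1⊕0⊕0⊕0⊕0⊕0⊕1⊕0⊕1⊕1⊕0⊕0⊕0⊕0⊕1 = 0
s16 (pos 16,17,18,19,20,21,22,23,24,25,26,27,28,29,30,31): 0⊕0⊕1⊕1⊕1⊕0⊕0⊕0⊕0⊕1⊕1⊕0⊕0⊕0⊕0⊕1 = 0
Syndrome s16…s1 = 00000 → no error.
Read data bits from positions 3,5,6,7,9,10,11,12,13,14,15,17,18,19,20,21,22,23,24,25,26,27,28,29,30,31: 01111000001011100001100001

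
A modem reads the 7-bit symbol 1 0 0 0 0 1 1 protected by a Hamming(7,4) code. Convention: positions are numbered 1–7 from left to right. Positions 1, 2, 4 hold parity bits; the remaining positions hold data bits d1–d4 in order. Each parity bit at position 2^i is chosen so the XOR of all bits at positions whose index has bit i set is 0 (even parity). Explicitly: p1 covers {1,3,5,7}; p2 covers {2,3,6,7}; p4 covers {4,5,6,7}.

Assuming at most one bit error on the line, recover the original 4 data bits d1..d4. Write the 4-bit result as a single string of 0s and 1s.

0011

s1 (pos 1,3,5,7): 1⊕0⊕0⊕1 = 0
s2 (pos 2,3,6,7): 0⊕0⊕1⊕1 = 0
s4 (pos 4,5,6,7): 0⊕0⊕1⊕1 = 0
Syndrome s4…s1 = 000 → no error.
Read data bits from positions 3,5,6,7: 0011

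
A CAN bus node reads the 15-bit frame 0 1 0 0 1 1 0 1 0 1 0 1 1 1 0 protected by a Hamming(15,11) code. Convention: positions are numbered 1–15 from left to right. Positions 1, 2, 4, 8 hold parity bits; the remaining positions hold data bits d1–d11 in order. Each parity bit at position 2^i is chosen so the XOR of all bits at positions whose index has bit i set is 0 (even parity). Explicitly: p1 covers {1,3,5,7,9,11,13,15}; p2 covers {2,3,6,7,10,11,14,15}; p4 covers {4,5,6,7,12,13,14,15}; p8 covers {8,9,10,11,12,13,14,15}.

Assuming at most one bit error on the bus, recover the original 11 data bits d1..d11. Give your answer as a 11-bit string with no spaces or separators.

s1 (pos 1,3,5,7,9,11,13,15): 0⊕0⊕1⊕0⊕0⊕0⊕1⊕0 = 0
s2 (pos 2,3,6,7,10,11,14,15): 1⊕0⊕1⊕0⊕1⊕0⊕1⊕0 = 0
s4 (pos 4,5,6,7,12,13,14,15): 0⊕1⊕1⊕0⊕1⊕1⊕1⊕0 = 1
s8 (pos 8,9,10,11,12,13,14,15): 1⊕0⊕1⊕0⊕1⊕1⊕1⊕0 = 1
Syndrome s8…s1 = 1100 → error at position 12.
Flip position 12: 010011010101110 → 010011010100110
Read data bits from positions 3,5,6,7,9,10,11,12,13,14,15: 01100100110

01100100110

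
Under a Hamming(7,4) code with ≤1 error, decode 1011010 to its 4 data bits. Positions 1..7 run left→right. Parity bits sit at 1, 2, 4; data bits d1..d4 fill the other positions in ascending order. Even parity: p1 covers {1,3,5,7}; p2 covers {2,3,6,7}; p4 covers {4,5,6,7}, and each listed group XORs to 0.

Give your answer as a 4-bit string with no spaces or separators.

s1 (pos 1,3,5,7): 1⊕1⊕0⊕0 = 0
s2 (pos 2,3,6,7): 0⊕1⊕1⊕0 = 0
s4 (pos 4,5,6,7): 1⊕0⊕1⊕0 = 0
Syndrome s4…s1 = 000 → no error.
Read data bits from positions 3,5,6,7: 1010

1010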